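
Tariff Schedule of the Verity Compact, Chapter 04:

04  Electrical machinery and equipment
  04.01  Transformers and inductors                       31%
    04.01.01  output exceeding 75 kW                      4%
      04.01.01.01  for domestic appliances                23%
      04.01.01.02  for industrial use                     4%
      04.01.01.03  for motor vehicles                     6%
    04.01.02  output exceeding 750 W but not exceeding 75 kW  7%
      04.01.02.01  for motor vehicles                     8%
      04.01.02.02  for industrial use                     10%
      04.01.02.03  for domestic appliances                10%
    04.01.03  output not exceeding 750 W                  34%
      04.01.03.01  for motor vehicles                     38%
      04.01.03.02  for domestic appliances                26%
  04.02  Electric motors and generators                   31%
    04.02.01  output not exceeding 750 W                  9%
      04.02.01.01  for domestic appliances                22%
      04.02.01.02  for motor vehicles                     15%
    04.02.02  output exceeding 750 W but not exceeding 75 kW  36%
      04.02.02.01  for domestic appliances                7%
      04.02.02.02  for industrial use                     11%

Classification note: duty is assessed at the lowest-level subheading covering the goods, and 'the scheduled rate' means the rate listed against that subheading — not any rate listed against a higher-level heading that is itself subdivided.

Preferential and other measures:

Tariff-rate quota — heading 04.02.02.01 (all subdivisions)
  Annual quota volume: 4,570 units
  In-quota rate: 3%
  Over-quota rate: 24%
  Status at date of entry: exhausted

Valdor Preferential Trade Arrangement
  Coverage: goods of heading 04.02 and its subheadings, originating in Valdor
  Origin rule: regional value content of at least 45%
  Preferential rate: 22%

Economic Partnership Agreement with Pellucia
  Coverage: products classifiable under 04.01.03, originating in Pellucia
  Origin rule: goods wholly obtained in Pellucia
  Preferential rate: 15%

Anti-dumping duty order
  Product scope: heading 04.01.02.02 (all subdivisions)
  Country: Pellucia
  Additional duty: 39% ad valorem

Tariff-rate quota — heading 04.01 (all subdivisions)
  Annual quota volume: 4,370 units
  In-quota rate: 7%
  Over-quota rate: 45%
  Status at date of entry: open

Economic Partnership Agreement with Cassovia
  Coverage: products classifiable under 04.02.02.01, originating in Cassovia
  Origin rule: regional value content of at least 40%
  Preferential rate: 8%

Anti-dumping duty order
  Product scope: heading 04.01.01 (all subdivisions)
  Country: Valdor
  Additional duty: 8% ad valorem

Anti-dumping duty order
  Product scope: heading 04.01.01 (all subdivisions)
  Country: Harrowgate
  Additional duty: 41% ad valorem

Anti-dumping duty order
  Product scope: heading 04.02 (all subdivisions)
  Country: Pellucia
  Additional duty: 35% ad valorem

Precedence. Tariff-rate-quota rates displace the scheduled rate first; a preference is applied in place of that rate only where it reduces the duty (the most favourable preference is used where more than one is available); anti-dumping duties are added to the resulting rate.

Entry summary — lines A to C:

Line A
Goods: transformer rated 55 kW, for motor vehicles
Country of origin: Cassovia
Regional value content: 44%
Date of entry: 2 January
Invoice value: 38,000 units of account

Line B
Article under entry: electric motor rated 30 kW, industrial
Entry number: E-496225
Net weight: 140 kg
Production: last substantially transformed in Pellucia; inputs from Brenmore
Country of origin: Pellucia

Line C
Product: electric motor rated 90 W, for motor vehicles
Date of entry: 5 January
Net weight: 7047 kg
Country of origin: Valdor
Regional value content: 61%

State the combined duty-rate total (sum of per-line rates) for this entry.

68%

Line A: transformer → 04.01; rated 55 kW → 04.01.02; for motor vehicles → 04.01.02.01. Scheduled 8%. quota on 04.01 open → in-quota 7%; Cassovia agreement on 04.02.02.01: 04.01.02.01 not covered. → 7%.
Line B: electric motor → 04.02; rated 30 kW → 04.02.02; industrial → 04.02.02.02. Scheduled 11%. Pellucia agreement on 04.01.03: 04.02.02.02 not covered; anti-dumping (Pellucia, 04.02): +35%; total 11% + 35% = 46%. → 46%.
Line C: electric motor → 04.02; rated 90 W → 04.02.01; for motor vehicles → 04.02.01.02. Scheduled 15%. Valdor agreement on 04.02: RVC ≥ 45% → 22% available; preference 22% not lower than 15% → no reduction. → 15%.
Sum: 7% + 46% + 15% = 68%.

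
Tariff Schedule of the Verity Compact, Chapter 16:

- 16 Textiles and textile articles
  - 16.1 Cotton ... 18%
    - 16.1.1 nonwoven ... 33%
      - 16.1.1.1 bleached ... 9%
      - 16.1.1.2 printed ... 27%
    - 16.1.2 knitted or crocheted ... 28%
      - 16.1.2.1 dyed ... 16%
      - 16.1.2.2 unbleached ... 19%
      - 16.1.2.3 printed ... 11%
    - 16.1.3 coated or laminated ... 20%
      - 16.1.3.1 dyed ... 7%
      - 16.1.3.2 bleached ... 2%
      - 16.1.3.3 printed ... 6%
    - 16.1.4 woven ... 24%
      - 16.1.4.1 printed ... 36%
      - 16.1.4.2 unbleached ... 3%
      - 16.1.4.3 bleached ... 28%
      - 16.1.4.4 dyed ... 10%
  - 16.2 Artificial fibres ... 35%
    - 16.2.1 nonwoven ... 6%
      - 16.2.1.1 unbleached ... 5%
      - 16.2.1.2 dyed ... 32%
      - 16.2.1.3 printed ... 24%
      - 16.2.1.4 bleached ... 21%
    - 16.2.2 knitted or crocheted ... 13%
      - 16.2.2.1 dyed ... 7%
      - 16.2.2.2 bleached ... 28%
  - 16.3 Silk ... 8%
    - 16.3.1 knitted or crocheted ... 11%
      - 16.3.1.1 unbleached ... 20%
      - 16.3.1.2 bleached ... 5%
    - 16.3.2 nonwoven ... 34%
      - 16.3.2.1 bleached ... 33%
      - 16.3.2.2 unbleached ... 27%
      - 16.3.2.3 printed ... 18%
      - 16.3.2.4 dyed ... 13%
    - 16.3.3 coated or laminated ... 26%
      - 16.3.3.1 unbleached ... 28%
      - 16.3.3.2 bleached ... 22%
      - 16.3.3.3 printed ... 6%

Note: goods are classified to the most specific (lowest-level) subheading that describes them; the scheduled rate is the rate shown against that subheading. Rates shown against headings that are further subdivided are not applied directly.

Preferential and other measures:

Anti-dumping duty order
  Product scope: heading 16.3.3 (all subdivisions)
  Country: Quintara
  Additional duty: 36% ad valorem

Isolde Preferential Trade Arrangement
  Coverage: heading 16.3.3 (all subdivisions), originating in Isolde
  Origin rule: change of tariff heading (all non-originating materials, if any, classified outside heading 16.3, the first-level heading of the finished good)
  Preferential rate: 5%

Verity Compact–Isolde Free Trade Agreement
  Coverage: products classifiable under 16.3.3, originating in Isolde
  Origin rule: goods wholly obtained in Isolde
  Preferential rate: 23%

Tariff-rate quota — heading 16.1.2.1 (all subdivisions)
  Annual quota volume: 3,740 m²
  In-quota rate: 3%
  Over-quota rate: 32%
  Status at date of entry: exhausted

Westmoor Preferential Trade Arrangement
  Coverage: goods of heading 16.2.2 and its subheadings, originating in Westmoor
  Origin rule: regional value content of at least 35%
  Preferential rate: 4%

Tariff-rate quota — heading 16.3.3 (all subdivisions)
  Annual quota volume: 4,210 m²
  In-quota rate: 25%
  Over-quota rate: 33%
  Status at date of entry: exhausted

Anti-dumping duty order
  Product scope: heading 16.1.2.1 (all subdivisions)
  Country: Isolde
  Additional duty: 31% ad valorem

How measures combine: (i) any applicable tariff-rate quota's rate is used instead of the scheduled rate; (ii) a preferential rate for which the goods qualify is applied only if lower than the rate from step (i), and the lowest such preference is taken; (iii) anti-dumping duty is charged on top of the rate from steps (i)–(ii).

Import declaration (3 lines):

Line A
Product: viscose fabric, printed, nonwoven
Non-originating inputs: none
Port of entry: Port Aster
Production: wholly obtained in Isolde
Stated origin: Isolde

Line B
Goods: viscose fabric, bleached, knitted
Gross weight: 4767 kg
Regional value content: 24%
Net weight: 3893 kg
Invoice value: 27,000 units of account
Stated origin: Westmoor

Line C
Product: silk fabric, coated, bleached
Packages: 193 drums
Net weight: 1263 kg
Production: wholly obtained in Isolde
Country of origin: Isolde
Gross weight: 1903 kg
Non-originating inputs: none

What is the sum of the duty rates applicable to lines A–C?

57%

Line A: viscose → 16.2; nonwoven → 16.2.1; printed → 16.2.1.3. Scheduled 24%. Isolde agreement on 16.3.3: 16.2.1.3 not covered; Isolde agreement on 16.3.3: 16.2.1.3 not covered. → 24%.
Line B: viscose → 16.2; knitted → 16.2.2; bleached → 16.2.2.2. Scheduled 28%. Westmoor agreement on 16.2.2: RVC < 35%. → 28%.
Line C: silk → 16.3; coated → 16.3.3; bleached → 16.3.3.2. Scheduled 22%. quota on 16.3.3 exhausted → over-quota 33%; Isolde agreement on 16.3.3: CTH met → 5% available; Isolde agreement on 16.3.3: wholly obtained → 23% available; preferential 5%. → 5%.
Sum: 24% + 28% + 5% = 57%.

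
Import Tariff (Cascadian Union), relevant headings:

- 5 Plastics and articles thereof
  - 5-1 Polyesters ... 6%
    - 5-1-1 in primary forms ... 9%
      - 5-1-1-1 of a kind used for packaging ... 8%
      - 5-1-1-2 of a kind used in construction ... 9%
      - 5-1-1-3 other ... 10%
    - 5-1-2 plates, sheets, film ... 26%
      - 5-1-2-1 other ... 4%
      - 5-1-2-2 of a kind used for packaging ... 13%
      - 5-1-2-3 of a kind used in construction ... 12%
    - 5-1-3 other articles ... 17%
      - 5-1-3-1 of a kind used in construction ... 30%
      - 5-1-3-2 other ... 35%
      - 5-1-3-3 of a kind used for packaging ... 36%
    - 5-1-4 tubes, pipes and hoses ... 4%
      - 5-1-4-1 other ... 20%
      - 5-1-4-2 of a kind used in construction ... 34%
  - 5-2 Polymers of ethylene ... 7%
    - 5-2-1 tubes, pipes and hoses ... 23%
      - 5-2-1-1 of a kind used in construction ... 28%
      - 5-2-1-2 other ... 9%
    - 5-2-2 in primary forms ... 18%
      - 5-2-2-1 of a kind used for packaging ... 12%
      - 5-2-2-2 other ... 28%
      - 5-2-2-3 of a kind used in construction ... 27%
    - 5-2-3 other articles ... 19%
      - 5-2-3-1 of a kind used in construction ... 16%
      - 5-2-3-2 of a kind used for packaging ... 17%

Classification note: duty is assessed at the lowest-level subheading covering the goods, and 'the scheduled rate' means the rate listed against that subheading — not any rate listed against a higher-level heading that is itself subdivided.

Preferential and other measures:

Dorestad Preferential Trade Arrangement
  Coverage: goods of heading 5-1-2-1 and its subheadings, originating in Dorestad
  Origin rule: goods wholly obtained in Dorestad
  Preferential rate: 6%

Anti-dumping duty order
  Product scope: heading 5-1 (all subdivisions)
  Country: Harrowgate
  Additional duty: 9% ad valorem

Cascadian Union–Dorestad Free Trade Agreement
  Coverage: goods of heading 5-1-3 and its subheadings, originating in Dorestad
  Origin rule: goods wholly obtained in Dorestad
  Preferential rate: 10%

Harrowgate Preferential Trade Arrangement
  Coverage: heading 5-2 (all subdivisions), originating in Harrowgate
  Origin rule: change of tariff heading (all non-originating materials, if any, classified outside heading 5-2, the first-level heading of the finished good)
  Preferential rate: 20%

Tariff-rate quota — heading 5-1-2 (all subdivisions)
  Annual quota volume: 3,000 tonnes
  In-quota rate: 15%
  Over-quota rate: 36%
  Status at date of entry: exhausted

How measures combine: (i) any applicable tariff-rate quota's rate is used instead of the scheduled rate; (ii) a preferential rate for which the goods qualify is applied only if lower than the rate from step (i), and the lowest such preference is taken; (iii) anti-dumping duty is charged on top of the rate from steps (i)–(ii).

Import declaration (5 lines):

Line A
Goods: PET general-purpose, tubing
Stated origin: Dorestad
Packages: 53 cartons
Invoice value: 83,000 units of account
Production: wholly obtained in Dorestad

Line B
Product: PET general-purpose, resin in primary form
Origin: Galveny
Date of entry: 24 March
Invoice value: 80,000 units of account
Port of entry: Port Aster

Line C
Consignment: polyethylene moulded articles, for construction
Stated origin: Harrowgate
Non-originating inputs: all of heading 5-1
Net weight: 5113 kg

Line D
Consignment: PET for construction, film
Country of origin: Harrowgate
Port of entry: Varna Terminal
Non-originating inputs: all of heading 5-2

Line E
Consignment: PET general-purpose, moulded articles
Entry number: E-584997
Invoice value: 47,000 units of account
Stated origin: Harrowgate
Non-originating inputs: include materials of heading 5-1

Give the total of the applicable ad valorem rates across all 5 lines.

135%

Line A: PET → 5-1; tubing → 5-1-4; general-purpose → 5-1-4-1. Scheduled 20%. Dorestad agreement on 5-1-2-1: 5-1-4-1 not covered; Dorestad agreement on 5-1-3: 5-1-4-1 not covered. → 20%.
Line B: PET → 5-1; resin in primary form → 5-1-1; general-purpose → 5-1-1-3. Scheduled 10%. No special measure applies. → 10%.
Line C: polyethylene → 5-2; moulded articles → 5-2-3; for construction → 5-2-3-1. Scheduled 16%. Harrowgate agreement on 5-2: CTH met → 20% available; preference 20% not lower than 16% → no reduction. → 16%.
Line D: PET → 5-1; film → 5-1-2; for construction → 5-1-2-3. Scheduled 12%. quota on 5-1-2 exhausted → over-quota 36%; Harrowgate agreement on 5-2: 5-1-2-3 not covered; anti-dumping (Harrowgate, 5-1): +9%; total 36% + 9% = 45%. → 45%.
Line E: PET → 5-1; moulded articles → 5-1-3; general-purpose → 5-1-3-2. Scheduled 35%. Harrowgate agreement on 5-2: 5-1-3-2 not covered; anti-dumping (Harrowgate, 5-1): +9%; total 35% + 9% = 44%. → 44%.
Sum: 20% + 10% + 16% + 45% + 44% = 135%.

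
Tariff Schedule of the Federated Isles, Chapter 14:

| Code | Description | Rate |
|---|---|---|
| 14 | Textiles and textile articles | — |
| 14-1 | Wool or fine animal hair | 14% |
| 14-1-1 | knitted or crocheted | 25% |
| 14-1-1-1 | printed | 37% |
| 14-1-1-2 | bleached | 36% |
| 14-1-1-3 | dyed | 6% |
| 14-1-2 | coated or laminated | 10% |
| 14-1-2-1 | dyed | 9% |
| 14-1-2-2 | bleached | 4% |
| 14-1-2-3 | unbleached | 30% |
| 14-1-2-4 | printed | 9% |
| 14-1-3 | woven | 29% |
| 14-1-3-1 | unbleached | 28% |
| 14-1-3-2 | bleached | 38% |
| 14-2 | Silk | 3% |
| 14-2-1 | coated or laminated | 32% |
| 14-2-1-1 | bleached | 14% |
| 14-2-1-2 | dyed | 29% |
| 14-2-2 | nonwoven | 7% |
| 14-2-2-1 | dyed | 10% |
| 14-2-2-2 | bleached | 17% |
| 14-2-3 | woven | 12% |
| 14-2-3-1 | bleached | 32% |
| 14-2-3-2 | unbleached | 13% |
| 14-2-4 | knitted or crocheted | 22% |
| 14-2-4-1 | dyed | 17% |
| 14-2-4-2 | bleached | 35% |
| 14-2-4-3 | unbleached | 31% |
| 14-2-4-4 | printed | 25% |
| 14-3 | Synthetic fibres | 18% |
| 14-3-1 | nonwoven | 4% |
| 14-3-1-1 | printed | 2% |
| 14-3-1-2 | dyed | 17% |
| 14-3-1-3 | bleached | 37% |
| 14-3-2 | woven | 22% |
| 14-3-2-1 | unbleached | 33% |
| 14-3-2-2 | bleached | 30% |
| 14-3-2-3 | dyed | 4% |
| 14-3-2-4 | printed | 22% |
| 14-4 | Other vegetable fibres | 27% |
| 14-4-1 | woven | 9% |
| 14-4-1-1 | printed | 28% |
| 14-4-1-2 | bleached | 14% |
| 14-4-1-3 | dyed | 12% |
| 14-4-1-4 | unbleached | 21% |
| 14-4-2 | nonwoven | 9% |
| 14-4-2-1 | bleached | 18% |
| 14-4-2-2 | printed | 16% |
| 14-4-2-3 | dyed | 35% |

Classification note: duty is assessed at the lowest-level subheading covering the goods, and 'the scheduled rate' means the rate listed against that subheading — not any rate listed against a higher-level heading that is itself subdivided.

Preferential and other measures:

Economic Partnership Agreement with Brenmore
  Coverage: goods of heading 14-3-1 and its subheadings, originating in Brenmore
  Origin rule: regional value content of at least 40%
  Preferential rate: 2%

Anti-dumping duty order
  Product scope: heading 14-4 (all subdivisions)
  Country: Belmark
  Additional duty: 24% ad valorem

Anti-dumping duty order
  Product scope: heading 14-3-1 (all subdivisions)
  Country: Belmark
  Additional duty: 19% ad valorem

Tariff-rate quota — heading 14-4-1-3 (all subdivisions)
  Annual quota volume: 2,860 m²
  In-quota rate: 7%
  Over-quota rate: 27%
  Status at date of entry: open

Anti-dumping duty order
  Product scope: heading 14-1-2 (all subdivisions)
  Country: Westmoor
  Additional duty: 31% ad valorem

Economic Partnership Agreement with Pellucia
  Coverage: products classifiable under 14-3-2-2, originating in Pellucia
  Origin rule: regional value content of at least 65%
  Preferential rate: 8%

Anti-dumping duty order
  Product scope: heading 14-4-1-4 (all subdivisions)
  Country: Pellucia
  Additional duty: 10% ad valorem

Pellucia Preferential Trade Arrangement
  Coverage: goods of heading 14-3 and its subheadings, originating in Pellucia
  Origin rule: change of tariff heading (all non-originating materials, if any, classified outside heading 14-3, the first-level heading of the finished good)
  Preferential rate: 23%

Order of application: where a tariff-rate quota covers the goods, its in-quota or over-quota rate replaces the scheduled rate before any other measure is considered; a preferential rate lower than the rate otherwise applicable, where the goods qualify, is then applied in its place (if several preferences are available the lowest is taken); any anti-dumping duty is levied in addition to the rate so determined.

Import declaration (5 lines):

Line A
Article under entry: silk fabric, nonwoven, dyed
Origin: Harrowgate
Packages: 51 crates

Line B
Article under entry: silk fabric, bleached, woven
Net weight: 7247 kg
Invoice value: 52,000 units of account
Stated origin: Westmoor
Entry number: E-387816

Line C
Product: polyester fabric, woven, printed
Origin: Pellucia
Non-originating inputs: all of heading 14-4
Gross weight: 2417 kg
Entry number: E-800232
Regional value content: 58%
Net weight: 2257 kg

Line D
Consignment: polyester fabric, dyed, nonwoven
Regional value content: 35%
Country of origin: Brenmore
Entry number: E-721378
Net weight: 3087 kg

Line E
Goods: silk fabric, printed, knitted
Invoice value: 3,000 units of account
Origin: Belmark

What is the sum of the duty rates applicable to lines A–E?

106%

Line A: silk → 14-2; nonwoven → 14-2-2; dyed → 14-2-2-1. Scheduled 10%. No special measure applies. → 10%.
Line B: silk → 14-2; woven → 14-2-3; bleached → 14-2-3-1. Scheduled 32%. No special measure applies. → 32%.
Line C: polyester → 14-3; woven → 14-3-2; printed → 14-3-2-4. Scheduled 22%. Pellucia agreement on 14-3-2-2: 14-3-2-4 not covered; Pellucia agreement on 14-3: CTH met → 23% available; preference 23% not lower than 22% → no reduction. → 22%.
Line D: polyester → 14-3; nonwoven → 14-3-1; dyed → 14-3-1-2. Scheduled 17%. Brenmore agreement on 14-3-1: RVC < 40%. → 17%.
Line E: silk → 14-2; knitted → 14-2-4; printed → 14-2-4-4. Scheduled 25%. No special measure applies. → 25%.
Sum: 10% + 32% + 22% + 17% + 25% = 106%.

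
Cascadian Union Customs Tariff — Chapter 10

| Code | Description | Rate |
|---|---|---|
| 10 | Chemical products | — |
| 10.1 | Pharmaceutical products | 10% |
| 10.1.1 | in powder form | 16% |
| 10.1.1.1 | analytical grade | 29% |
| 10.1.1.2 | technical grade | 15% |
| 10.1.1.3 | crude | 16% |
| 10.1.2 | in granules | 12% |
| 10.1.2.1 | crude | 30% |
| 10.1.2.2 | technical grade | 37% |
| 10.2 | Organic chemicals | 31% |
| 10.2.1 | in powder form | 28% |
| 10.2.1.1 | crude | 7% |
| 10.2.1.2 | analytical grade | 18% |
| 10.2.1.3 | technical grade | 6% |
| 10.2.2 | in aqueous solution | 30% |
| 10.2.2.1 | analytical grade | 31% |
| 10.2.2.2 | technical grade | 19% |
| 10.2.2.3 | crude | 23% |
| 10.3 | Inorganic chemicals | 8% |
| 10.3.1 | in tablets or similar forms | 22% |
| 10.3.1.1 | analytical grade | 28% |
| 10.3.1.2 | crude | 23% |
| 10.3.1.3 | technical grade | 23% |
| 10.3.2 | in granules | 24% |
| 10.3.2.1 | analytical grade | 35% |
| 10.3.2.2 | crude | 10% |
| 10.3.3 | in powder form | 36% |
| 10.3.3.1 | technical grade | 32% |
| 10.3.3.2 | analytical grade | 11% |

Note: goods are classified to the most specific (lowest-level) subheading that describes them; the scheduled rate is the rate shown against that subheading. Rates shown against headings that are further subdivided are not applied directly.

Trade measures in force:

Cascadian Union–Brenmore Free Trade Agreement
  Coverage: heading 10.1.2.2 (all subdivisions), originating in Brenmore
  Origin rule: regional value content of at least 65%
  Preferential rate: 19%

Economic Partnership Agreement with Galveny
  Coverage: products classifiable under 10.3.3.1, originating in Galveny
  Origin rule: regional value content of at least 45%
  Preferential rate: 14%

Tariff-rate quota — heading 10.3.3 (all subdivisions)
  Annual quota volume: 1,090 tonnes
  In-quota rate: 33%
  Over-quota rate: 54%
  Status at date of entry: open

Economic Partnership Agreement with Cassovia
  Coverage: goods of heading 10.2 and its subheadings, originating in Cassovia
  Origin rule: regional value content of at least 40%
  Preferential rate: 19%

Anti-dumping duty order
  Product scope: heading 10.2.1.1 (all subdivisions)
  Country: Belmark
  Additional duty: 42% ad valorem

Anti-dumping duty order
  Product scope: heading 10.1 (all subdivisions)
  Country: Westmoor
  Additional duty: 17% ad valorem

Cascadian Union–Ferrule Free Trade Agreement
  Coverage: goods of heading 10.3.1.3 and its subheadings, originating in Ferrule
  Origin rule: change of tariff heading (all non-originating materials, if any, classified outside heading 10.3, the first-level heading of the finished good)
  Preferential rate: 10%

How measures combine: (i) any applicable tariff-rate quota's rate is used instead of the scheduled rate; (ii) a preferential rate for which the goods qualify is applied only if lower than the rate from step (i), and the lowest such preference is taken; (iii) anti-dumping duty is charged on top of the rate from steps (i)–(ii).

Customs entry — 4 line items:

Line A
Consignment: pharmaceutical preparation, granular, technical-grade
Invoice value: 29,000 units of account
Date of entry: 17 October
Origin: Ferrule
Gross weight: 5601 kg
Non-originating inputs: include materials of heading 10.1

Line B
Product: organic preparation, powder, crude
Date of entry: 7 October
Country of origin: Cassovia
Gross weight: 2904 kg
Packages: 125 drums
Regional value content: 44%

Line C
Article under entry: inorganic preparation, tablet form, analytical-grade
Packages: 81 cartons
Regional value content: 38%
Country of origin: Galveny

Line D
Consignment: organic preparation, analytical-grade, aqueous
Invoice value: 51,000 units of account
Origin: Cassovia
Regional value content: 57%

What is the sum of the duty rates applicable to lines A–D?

91%

Line A: pharmaceutical → 10.1; granular → 10.1.2; technical-grade → 10.1.2.2. Scheduled 37%. Ferrule agreement on 10.3.1.3: 10.1.2.2 not covered. → 37%.
Line B: organic → 10.2; powder → 10.2.1; crude → 10.2.1.1. Scheduled 7%. Cassovia agreement on 10.2: RVC ≥ 40% → 19% available; preference 19% not lower than 7% → no reduction. → 7%.
Line C: inorganic → 10.3; tablet form → 10.3.1; analytical-grade → 10.3.1.1. Scheduled 28%. Galveny agreement on 10.3.3.1: 10.3.1.1 not covered. → 28%.
Line D: organic → 10.2; aqueous → 10.2.2; analytical-grade → 10.2.2.1. Scheduled 31%. Cassovia agreement on 10.2: RVC ≥ 40% → 19% available; preferential 19%. → 19%.
Sum: 37% + 7% + 28% + 19% = 91%.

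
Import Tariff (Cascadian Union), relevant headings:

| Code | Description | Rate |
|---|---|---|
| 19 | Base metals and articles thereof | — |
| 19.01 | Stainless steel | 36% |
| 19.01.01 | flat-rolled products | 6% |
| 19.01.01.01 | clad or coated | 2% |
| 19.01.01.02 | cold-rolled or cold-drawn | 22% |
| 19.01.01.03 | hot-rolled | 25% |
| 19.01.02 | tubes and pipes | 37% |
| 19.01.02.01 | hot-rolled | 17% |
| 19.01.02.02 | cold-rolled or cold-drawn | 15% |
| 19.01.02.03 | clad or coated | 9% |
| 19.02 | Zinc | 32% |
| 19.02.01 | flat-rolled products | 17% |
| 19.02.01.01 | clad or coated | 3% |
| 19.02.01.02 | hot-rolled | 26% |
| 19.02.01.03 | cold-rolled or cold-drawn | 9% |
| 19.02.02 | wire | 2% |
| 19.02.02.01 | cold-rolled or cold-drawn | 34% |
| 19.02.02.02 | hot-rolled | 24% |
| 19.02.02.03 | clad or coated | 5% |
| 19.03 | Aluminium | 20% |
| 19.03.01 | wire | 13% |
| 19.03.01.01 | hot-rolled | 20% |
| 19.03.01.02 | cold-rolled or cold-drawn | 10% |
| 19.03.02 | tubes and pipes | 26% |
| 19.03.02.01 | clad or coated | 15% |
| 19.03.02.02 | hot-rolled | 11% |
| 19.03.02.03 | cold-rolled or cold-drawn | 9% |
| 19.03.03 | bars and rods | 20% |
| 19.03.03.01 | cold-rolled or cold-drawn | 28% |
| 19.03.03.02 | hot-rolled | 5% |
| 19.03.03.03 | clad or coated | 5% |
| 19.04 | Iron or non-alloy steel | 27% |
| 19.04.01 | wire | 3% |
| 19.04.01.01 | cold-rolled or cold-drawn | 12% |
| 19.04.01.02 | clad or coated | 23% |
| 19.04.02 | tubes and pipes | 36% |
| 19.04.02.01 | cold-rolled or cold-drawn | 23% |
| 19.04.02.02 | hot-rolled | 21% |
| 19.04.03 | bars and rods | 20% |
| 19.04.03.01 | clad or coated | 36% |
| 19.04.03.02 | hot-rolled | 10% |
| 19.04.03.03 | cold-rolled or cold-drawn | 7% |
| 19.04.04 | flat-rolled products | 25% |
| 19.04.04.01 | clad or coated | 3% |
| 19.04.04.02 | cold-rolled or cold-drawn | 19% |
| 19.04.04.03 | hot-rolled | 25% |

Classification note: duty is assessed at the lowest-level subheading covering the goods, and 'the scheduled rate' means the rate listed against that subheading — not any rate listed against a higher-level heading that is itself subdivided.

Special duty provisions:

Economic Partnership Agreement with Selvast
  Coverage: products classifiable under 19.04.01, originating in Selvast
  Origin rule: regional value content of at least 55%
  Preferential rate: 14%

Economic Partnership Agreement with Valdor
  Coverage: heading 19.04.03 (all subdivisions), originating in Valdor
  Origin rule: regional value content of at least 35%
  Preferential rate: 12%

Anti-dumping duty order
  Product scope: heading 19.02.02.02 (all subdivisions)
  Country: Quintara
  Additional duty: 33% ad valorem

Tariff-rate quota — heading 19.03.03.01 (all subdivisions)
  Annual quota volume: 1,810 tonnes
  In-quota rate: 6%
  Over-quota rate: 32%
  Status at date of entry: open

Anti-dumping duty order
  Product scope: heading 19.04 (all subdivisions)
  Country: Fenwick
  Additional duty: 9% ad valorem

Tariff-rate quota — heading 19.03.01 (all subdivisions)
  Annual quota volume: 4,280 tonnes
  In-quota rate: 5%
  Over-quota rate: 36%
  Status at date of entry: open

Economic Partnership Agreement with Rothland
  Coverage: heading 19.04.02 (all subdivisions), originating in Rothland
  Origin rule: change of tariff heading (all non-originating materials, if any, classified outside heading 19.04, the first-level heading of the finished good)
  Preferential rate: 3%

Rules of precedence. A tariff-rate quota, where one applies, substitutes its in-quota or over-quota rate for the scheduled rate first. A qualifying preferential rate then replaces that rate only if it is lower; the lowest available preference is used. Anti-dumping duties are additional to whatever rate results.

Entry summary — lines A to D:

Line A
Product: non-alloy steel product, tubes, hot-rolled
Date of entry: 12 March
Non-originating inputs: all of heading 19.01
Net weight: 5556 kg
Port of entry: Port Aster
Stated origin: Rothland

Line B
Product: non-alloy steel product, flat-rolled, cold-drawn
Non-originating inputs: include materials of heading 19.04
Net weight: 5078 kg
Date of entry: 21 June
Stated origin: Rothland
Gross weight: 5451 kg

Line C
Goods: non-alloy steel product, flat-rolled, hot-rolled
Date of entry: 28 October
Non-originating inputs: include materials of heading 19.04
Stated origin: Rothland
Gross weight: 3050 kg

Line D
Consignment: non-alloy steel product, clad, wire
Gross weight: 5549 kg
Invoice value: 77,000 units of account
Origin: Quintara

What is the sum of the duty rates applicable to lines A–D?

Line A: non-alloy steel → 19.04; tubes → 19.04.02; hot-rolled → 19.04.02.02. Scheduled 21%. Rothland agreement on 19.04.02: CTH met → 3% available; preferential 3%. → 3%.
Line B: non-alloy steel → 19.04; flat-rolled → 19.04.04; cold-drawn → 19.04.04.02. Scheduled 19%. Rothland agreement on 19.04.02: 19.04.04.02 not covered. → 19%.
Line C: non-alloy steel → 19.04; flat-rolled → 19.04.04; hot-rolled → 19.04.04.03. Scheduled 25%. Rothland agreement on 19.04.02: 19.04.04.03 not covered. → 25%.
Line D: non-alloy steel → 19.04; wire → 19.04.01; clad → 19.04.01.02. Scheduled 23%. No special measure applies. → 23%.
Sum: 3% + 19% + 25% + 23% = 70%.

70%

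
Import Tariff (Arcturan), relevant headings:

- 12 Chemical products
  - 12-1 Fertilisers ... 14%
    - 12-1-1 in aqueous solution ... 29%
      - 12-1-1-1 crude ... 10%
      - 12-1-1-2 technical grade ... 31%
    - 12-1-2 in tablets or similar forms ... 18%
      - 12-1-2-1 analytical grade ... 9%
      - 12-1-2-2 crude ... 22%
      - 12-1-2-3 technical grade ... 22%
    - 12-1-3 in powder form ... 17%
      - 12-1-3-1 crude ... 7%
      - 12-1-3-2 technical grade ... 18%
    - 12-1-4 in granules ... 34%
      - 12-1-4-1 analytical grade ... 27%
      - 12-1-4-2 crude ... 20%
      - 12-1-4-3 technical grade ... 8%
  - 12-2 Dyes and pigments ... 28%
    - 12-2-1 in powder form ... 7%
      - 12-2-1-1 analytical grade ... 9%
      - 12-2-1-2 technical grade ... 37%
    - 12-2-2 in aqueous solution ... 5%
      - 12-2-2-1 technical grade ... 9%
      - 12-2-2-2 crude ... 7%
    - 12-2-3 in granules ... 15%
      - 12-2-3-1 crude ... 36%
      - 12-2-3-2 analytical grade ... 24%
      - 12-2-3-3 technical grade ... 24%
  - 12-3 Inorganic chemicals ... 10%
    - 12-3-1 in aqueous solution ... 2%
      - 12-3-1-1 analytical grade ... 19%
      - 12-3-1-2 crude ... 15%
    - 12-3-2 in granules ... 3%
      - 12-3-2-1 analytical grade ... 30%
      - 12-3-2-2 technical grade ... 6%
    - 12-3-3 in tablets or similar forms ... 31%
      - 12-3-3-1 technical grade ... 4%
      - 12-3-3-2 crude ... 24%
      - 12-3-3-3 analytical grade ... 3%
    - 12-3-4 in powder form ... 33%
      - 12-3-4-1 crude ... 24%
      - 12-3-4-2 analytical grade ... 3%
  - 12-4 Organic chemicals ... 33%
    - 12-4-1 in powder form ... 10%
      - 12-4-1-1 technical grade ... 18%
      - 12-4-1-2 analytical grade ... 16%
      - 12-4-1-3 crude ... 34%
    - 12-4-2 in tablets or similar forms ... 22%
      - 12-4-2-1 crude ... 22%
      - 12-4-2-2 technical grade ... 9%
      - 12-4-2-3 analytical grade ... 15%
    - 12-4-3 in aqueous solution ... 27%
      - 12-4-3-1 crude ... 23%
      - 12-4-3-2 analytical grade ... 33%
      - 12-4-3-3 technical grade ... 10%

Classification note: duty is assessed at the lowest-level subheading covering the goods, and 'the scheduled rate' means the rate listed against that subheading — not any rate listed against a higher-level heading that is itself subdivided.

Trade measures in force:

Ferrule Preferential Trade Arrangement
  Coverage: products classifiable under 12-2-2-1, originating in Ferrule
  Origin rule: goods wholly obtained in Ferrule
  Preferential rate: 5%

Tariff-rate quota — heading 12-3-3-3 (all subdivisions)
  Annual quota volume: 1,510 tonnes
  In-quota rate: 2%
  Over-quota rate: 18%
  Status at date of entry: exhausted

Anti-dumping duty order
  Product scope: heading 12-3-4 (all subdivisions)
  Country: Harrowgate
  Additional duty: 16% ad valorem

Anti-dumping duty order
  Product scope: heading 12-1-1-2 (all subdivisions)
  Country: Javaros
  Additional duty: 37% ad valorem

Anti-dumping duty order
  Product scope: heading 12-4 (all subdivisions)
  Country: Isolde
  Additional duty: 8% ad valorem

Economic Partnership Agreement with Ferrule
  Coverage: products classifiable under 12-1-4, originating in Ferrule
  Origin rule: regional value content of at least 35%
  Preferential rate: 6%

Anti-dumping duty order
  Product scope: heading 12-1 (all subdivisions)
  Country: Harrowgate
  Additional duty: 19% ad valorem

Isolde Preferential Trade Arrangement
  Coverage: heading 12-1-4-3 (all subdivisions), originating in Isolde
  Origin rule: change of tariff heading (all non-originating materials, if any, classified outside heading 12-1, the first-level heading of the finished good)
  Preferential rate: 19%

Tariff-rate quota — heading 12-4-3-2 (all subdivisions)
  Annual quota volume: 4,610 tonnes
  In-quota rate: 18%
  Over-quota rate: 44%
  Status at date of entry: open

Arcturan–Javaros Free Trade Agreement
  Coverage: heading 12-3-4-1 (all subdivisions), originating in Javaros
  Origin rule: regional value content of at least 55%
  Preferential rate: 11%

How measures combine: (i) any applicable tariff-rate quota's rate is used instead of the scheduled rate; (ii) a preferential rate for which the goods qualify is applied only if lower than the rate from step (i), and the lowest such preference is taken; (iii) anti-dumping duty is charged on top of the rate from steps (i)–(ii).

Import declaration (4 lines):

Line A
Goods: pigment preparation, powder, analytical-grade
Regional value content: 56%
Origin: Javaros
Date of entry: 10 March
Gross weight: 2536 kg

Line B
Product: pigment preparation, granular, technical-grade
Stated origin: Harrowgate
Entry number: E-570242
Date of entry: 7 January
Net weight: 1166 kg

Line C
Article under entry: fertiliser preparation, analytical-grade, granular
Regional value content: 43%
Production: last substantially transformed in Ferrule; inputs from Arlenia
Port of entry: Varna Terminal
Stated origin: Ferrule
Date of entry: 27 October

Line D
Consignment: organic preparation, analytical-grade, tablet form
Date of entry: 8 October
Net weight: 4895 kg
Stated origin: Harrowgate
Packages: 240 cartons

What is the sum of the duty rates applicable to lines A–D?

Line A: pigment → 12-2; powder → 12-2-1; analytical-grade → 12-2-1-1. Scheduled 9%. Javaros agreement on 12-3-4-1: 12-2-1-1 not covered. → 9%.
Line B: pigment → 12-2; granular → 12-2-3; technical-grade → 12-2-3-3. Scheduled 24%. No special measure applies. → 24%.
Line C: fertiliser → 12-1; granular → 12-1-4; analytical-grade → 12-1-4-1. Scheduled 27%. Ferrule agreement on 12-2-2-1: 12-1-4-1 not covered; Ferrule agreement on 12-1-4: RVC ≥ 35% → 6% available; preferential 6%. → 6%.
Line D: organic → 12-4; tablet form → 12-4-2; analytical-grade → 12-4-2-3. Scheduled 15%. No special measure applies. → 15%.
Sum: 9% + 24% + 6% + 15% = 54%.

54%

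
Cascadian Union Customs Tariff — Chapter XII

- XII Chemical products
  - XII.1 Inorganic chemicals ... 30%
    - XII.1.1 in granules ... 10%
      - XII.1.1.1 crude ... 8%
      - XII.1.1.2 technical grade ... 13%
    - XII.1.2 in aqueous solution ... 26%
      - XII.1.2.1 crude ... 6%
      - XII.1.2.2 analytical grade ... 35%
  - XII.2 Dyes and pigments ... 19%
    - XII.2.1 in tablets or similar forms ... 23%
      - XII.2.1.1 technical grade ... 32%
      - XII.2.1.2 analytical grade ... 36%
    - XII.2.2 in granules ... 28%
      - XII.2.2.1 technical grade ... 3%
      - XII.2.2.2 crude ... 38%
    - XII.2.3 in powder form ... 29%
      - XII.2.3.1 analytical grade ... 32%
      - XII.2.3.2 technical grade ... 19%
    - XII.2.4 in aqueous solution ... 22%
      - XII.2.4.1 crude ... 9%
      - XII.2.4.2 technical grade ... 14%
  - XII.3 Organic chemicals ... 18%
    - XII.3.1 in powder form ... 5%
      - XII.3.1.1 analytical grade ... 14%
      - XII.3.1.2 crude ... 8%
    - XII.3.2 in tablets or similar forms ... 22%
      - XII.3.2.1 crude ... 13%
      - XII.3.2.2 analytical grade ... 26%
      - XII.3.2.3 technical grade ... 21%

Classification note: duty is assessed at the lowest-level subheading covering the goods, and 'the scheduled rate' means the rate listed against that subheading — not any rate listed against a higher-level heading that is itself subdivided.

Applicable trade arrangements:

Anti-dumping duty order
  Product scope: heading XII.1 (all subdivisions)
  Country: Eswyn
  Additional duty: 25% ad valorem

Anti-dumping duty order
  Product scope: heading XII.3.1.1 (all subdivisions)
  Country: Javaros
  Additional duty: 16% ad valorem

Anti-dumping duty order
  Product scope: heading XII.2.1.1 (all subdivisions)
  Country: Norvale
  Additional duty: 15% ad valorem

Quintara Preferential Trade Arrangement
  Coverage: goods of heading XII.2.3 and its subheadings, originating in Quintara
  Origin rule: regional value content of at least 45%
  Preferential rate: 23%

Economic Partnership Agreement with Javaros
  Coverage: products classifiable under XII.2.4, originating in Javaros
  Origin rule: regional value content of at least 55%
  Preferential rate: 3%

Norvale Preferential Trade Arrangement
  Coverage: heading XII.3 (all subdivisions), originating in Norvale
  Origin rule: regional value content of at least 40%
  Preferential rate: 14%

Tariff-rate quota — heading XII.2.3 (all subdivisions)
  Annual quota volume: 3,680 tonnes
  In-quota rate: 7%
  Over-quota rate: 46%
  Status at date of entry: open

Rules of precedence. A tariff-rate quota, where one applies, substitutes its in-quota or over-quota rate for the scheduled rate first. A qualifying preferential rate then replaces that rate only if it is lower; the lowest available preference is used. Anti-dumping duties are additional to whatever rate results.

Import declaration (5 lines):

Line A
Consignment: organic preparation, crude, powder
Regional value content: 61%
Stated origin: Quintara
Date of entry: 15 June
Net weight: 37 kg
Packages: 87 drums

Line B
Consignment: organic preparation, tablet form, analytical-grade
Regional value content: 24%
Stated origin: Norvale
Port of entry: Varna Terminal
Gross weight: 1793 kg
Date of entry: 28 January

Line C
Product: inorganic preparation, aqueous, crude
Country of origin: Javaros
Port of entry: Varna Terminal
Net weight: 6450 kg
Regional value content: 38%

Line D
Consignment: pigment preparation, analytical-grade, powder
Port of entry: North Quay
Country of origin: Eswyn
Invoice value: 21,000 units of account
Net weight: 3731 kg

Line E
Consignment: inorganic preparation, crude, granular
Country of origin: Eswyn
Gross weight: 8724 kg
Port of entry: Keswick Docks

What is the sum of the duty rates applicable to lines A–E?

Line A: organic → XII.3; powder → XII.3.1; crude → XII.3.1.2. Scheduled 8%. Quintara agreement on XII.2.3: XII.3.1.2 not covered. → 8%.
Line B: organic → XII.3; tablet form → XII.3.2; analytical-grade → XII.3.2.2. Scheduled 26%. Norvale agreement on XII.3: RVC < 40%. → 26%.
Line C: inorganic → XII.1; aqueous → XII.1.2; crude → XII.1.2.1. Scheduled 6%. Javaros agreement on XII.2.4: XII.1.2.1 not covered. → 6%.
Line D: pigment → XII.2; powder → XII.2.3; analytical-grade → XII.2.3.1. Scheduled 32%. quota on XII.2.3 open → in-quota 7%. → 7%.
Line E: inorganic → XII.1; granular → XII.1.1; crude → XII.1.1.1. Scheduled 8%. anti-dumping (Eswyn, XII.1): +25%; total 8% + 25% = 33%. → 33%.
Sum: 8% + 26% + 6% + 7% + 33% = 80%.

80%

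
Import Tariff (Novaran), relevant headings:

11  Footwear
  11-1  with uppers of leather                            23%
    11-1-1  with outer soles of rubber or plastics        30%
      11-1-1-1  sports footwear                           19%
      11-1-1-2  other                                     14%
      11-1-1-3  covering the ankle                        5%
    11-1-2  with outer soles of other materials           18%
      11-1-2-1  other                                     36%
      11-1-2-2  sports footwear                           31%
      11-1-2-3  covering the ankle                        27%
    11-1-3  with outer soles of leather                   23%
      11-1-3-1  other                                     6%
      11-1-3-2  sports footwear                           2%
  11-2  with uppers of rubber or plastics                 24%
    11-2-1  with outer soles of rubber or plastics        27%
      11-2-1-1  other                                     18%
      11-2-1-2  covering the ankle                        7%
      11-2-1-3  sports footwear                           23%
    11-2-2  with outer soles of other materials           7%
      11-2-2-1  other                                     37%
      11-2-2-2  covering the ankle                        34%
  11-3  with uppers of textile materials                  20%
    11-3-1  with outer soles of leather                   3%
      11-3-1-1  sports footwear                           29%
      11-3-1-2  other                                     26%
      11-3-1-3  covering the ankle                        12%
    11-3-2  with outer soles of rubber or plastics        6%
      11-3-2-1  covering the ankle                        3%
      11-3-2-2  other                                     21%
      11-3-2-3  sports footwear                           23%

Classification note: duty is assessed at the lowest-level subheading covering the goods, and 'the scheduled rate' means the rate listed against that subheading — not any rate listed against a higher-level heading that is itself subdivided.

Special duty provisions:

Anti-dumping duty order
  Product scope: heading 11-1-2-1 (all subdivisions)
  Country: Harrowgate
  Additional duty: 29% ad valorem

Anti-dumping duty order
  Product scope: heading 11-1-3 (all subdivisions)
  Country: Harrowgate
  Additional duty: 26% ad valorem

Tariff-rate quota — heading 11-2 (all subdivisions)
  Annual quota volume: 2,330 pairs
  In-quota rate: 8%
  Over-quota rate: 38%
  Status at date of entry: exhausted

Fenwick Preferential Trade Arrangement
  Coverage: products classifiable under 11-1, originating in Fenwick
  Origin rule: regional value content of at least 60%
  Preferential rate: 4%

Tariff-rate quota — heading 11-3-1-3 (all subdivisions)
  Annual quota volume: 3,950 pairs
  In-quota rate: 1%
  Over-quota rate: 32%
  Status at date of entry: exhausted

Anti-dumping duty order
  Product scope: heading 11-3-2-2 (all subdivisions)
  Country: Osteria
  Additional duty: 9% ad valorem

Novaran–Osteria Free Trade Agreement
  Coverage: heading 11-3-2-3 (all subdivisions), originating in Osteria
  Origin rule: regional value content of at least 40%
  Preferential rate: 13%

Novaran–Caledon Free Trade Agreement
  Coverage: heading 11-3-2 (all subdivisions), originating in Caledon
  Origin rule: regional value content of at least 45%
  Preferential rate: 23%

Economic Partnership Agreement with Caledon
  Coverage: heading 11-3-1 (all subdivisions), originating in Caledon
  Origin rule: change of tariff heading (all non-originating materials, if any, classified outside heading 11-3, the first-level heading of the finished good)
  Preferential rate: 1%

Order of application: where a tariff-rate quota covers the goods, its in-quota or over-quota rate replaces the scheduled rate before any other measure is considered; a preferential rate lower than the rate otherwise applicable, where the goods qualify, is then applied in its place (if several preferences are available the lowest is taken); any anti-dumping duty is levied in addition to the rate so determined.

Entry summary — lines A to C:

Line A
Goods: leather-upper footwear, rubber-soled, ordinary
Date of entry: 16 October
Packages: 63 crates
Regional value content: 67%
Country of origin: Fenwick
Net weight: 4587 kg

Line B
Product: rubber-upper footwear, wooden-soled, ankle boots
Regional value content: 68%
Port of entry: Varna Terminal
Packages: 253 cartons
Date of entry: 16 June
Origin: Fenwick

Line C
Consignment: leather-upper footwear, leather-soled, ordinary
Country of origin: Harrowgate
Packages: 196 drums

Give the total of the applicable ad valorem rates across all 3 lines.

74%

Line A: leather-upper → 11-1; rubber-soled → 11-1-1; ordinary → 11-1-1-2. Scheduled 14%. Fenwick agreement on 11-1: RVC ≥ 60% → 4% available; preferential 4%. → 4%.
Line B: rubber-upper → 11-2; wooden-soled → 11-2-2; ankle boots → 11-2-2-2. Scheduled 34%. quota on 11-2 exhausted → over-quota 38%; Fenwick agreement on 11-1: 11-2-2-2 not covered. → 38%.
Line C: leather-upper → 11-1; leather-soled → 11-1-3; ordinary → 11-1-3-1. Scheduled 6%. anti-dumping (Harrowgate, 11-1-3): +26%; total 6% + 26% = 32%. → 32%.
Sum: 4% + 38% + 32% = 74%.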